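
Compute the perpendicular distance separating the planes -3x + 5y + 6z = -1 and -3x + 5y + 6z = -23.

22/√70

Both planes have normal n = (-3, 5, 6), |n| = √70. Any point on the first plane is at distance |(-23) − (-1)|/|n| = 22/√70 = 11√70/35 from the second.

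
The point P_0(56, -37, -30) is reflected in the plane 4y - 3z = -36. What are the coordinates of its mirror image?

With n = (0, 4, -3), the signed offset is (n·P_0 − (-36))/|n|² = -22/25.
P_0' = P_0 − 2t·n = (56, -37, -30) − (-44/25)·(0, 4, -3) = (56, -749/25, -882/25).

(56, -749/25, -882/25)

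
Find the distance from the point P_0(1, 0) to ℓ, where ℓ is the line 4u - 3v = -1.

d = |4·1 + (-3)·0 − (-1)| / √(16 + 9) = |5|/5 = 1.

1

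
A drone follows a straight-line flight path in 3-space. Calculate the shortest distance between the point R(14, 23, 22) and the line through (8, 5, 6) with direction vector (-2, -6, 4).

4√35

Direction vector d = (-2, -6, 4).
AP = (6, 18, 16); AP·d = -56, |AP|² = 616, |d|² = 56.
distance² = |AP|² − (AP·d)²/|d|² = 616 − 3136/56 = 560, so the distance is 4√35.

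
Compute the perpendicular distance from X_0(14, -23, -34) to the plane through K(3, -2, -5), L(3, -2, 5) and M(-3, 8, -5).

KL = (0, 0, 10) and KM = (-6, 10, 0), so a normal is n = KL × KM = (-100, -60, 0).
Then n·(14, -23, -34) - (-180) = 160.
|n| = √(10000 + 3600 + 0) = 20√34, so the distance is |160|/(20√34) = 4√34/17.

8/√34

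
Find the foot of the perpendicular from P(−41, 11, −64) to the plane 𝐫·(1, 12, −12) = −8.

The perpendicular from P has direction n = (1, 12, −12): r = (−41, 11, −64) + λ(1, 12, −12).
Substitute into the plane: n·(P + λn) = -8 gives 859 + 289λ = -8, so λ = -3.
Foot = (−41, 11, −64) + (-3)·(1, 12, −12) = (−44, −25, −28).

(-44, -25, -28)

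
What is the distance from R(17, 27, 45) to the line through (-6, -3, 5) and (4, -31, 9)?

2√701

A direction vector is d = (10, -28, 4).
AP = (23, 30, 40); AP·d = -450, |AP|² = 3029, |d|² = 900.
distance² = |AP|² − (AP·d)²/|d|² = 3029 − 202500/900 = 2804, so the distance is 2√701.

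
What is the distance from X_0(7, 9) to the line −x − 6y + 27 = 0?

34/√37

d = |(-1)·7 + (-6)·9 − (-27)| / √(1 + 36) = |-34|/√37 = 34√37/37.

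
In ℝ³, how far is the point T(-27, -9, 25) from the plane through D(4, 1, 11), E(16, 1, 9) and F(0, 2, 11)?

13/√53

DE = (12, 0, -2) and DF = (-4, 1, 0), so a normal is n = DE × DF = (2, 8, 12).
Then n·(-27, -9, 25) - 148 = 26.
|n| = √(4 + 64 + 144) = 2√53, so the distance is |26|/(2√53) = 13/√53.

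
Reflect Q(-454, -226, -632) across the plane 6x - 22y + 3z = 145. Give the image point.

With n = (6, -22, 3), the signed offset is (n·Q − 145)/|n|² = 207/529 = 9/23.
Q' = Q − 2t·n = (-454, -226, -632) − (18/23)·(6, -22, 3) = (-10550/23, -4802/23, -14590/23).

(-10550/23, -4802/23, -14590/23)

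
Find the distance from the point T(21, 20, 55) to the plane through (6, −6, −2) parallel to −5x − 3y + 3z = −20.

18/√43

Parallel planes share the normal n = (−5, −3, 3); since (6, −6, −2) lies on the plane, its equation is −5x − 3y + 3z = -18.
n = (−5, −3, 3); n·P − (-18) = 18; |n| = √43; distance = 18/√43.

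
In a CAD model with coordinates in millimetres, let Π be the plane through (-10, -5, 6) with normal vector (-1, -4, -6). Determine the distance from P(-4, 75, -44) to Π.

The plane has equation n·(r − (-10, -5, 6)) = 0, i.e. n·r = -6.
d = |(-1)·(-4) + (-4)·75 + (-6)·(-44) − (-6)| / √(1 + 16 + 36) = |-26| / √53 = 26√53/53.

26√53/53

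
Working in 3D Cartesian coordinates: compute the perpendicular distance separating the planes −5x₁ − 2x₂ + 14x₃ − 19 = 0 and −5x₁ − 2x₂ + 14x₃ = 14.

1/3

With common normal n = (−5, −2, 14) (|n| = 15), the distance is |19 − 14|/|n| = 5/15 = 1/3.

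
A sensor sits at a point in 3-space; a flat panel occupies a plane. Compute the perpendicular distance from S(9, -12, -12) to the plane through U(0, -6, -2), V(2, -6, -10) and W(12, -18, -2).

2/√33

UV = (2, 0, -8) and UW = (12, -12, 0), so a normal is n = UV × UW = (-96, -96, -24).
Then n·(9, -12, -12) - 624 = -48.
|n| = √(9216 + 9216 + 576) = 24√33, so the distance is |-48|/(24√33) = 2/√33.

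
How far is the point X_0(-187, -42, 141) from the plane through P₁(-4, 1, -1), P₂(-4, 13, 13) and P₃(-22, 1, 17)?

P₁P₂ = (0, 12, 14) and P₁P₃ = (-18, 0, 18), so a normal is n = P₁P₂ × P₁P₃ = (216, -252, 216).
n = (216, -252, 216); n·P − (-1332) = 1980; |n| = 396; distance = 1980/396 = 5.

5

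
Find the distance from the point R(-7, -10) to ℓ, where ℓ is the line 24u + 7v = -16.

222/25

The normal to the line is n = (24, 7) with |n| = 25.
|n·R − (-16)| = |-238 − (-16)| = 222, so the distance is 222/25.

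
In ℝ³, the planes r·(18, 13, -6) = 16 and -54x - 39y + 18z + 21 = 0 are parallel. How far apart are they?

9/23

Divide the second equation by -3 to match normals: 18x + 13y - 6z = 7.
With common normal n = (18, 13, -6) (|n| = 23), the distance is |16 − 7|/|n| = 9/23.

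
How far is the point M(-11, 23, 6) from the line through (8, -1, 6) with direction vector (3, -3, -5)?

Direction vector d = (3, -3, -5).
AP = (-19, 24, 0); AP·d = -129, |AP|² = 937, |d|² = 43.
distance² = |AP|² − (AP·d)²/|d|² = 937 − 16641/43 = 550, so the distance is 5√22.

5√22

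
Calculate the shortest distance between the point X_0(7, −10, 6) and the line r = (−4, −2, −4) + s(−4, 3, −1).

√51

Direction vector d = (−4, 3, −1).
AP = (11, −8, 10); AP·d = -78, |AP|² = 285, |d|² = 26.
distance² = |AP|² − (AP·d)²/|d|² = 285 − 6084/26 = 51, so the distance is √51.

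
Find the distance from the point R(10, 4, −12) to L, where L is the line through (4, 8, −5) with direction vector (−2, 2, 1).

Direction vector d = (−2, 2, 1).
AP = (6, −4, −7); AP·d = -27, |AP|² = 101, |d|² = 9.
distance² = |AP|² − (AP·d)²/|d|² = 101 − 729/9 = 20, so the distance is 2√5.

2√5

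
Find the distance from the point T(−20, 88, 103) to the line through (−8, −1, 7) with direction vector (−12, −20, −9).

Direction vector d = (−12, −20, −9).
AP = (−12, 89, 96), and AP × d = (1119, −1260, 1308).
|AP × d|² = 4550625 and |d|² = 625, so the distance is √(4550625/625) = √7281 = 3√809.

3√809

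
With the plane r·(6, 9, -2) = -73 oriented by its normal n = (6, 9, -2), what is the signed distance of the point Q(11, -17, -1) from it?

-12/11

n·Q − (-73) = -12.
|n| = 11, so the signed distance is -12/11.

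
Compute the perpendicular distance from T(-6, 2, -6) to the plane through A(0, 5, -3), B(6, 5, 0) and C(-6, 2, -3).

AB = (6, 0, 3) and AC = (-6, -3, 0), so a normal is n = AB × AC = (9, -18, -18).
n = (9, -18, -18); n·P − (-36) = 54; |n| = 27; distance = 54/27 = 2.

2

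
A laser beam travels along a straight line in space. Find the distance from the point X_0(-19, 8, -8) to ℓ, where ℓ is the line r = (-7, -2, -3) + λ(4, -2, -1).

Direction vector d = (4, -2, -1).
AP = (-12, 10, -5), and AP × d = (-20, -32, -16).
|AP × d|² = 1680 and |d|² = 21, so the distance is √(1680/21) = √80 = 4√5.

4√5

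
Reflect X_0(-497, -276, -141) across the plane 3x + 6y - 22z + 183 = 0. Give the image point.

n = (3, 6, -22), |n|² = 529, n·X_0 − (-183) = 138, so t = 138/529 = 6/23.
Foot F = X_0 − (6/23)·n = (-11449/23, -6384/23, -3111/23); the reflection is 2F − X_0 = (-11467/23, -6420/23, -2979/23).

(-11467/23, -6420/23, -2979/23)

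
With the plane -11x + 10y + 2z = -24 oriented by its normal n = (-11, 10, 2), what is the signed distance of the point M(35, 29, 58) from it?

3

n·M − (-24) = 45.
|n| = 15, so the signed distance is 45/15 = 3.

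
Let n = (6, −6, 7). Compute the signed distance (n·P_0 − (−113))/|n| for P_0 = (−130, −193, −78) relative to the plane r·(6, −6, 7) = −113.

n·P_0 − (-113) = -55.
|n| = 11, so the signed distance is -55/11 = -5.

-5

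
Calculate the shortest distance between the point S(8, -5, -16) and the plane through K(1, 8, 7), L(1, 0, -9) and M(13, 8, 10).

KL = (0, -8, -16) and KM = (12, 0, 3), so a normal is n = KL × KM = (-24, -192, 96).
d = |(-24)·8 + (-192)·(-5) + 96·(-16) − (-888)| / √(576 + 36864 + 9216) = |120| / 216 = 5/9.

5/9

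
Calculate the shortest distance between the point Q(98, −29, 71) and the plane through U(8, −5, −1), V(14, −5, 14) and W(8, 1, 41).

2

UV = (6, 0, 15) and UW = (0, 6, 42), so a normal is n = UV × UW = (−90, −252, 36).
d = |(-90)·98 + (-252)·(-29) + 36·71 − 504| / √(8100 + 63504 + 1296) = |540| / 270 = 2.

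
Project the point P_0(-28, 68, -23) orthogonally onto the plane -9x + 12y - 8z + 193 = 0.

(17, 8, 17)

The perpendicular from P_0 has direction n = (-9, 12, -8): r = (-28, 68, -23) + λ(-9, 12, -8).
Substitute into the plane: n·(P_0 + λn) = -193 gives 1252 + 289λ = -193, so λ = -5.
Foot = (-28, 68, -23) + (-5)·(-9, 12, -8) = (17, 8, 17).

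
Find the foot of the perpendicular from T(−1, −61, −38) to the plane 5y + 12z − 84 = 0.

The perpendicular from T has direction n = (0, 5, 12): r = (−1, −61, −38) + μ(0, 5, 12).
Substitute into the plane: n·(T + μn) = 84 gives -761 + 169μ = 84, so μ = 5.
Foot = (−1, −61, −38) + 5·(0, 5, 12) = (−1, −36, 22).

(-1, -36, 22)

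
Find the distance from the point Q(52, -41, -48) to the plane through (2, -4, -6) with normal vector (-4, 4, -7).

6

The plane has equation n·(r − (2, -4, -6)) = 0, i.e. n·r = 18.
n = (-4, 4, -7); n·P − 18 = -54; |n| = 9; distance = 54/9 = 6.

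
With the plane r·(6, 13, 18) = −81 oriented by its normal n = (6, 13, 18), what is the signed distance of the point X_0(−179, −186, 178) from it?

n·X_0 − (-81) = -207.
|n| = 23, so the signed distance is -207/23 = -9.

-9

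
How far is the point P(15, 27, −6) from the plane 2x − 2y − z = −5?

n = (2, −2, −1); n·P − (-5) = -13; |n| = 3; distance = 13/3.

13/3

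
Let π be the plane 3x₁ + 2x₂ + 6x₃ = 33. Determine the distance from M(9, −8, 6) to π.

Normal vector n = (3, 2, 6), and n·(9, −8, 6) − 33 = 14.
|n| = √(9 + 4 + 36) = 7, so the distance is |14|/7 = 2.

2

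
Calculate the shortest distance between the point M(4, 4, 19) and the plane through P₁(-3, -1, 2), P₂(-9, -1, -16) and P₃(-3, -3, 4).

P₁P₂ = (-6, 0, -18) and P₁P₃ = (0, -2, 2), so a normal is n = P₁P₂ × P₁P₃ = (-36, 12, 12).
Then n·(4, 4, 19) - 120 = 12.
|n| = √(1296 + 144 + 144) = 12√11, so the distance is |12|/(12√11) = 1/√11.

√11/11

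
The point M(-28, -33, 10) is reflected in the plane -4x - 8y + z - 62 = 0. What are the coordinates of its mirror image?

(4, 31, 2)

With n = (-4, -8, 1), the signed offset is (n·M − 62)/|n|² = 324/81 = 4.
M' = M − 2t·n = (-28, -33, 10) − 8·(-4, -8, 1) = (4, 31, 2).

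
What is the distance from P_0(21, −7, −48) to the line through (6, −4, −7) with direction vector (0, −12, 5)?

3√194

Direction vector d = (0, −12, 5).
AP = (15, −3, −41), and AP × d = (−507, −75, −180).
|AP × d|² = 295074 and |d|² = 169, so the distance is √(295074/169) = √1746 = 3√194.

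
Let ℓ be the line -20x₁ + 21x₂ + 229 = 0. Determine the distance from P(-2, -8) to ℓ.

101/29

The normal to the line is n = (-20, 21) with |n| = 29.
|n·P − (-229)| = |-128 − (-229)| = 101, so the distance is 101/29.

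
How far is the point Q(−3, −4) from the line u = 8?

11

The normal to the line is n = (1, 0) with |n| = 1.
|n·Q − 8| = |-3 − 8| = 11, so the distance is 11/1 = 11.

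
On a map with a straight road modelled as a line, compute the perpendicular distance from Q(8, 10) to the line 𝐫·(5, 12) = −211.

The normal to the line is n = (5, 12) with |n| = 13.
|n·Q − (-211)| = |160 − (-211)| = 371, so the distance is 371/13.

371/13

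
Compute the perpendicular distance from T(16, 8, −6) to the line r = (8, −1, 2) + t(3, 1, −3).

√38

Direction vector d = (3, 1, −3).
AP = (8, 9, −8); AP·d = 57, |AP|² = 209, |d|² = 19.
distance² = |AP|² − (AP·d)²/|d|² = 209 − 3249/19 = 38, so the distance is √38.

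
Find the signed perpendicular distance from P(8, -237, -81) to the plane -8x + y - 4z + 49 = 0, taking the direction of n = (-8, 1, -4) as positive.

8

n·P − (-49) = 72.
|n| = 9, so the signed distance is 72/9 = 8.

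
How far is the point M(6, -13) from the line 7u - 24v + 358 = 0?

712/25

The normal to the line is n = (7, -24) with |n| = 25.
|n·M − (-358)| = |354 − (-358)| = 712, so the distance is 712/25.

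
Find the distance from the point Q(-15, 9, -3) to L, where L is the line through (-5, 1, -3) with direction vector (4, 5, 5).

2√41

Direction vector d = (4, 5, 5).
AP = (-10, 8, 0); AP·d = 0, |AP|² = 164, |d|² = 66.
distance² = |AP|² − (AP·d)²/|d|² = 164 − 0/66 = 164, so the distance is 2√41.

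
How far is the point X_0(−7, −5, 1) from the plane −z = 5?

Normal vector n = (0, 0, −1), and n·(−7, −5, 1) − 5 = −6.
|n| = √(0 + 0 + 1) = 1, so the distance is |-6|/1 = 6.

6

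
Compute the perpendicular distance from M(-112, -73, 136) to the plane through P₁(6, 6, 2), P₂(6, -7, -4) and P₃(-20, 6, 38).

4

P₁P₂ = (0, -13, -6) and P₁P₃ = (-26, 0, 36), so a normal is n = P₁P₂ × P₁P₃ = (-468, 156, -338).
Then n·(-112, -73, 136) - (-2548) = -2392.
|n| = √(219024 + 24336 + 114244) = 598, so the distance is |-2392|/598 = 4.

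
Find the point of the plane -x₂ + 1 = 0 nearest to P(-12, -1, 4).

The perpendicular from P has direction n = (0, -1, 0): r = (-12, -1, 4) + t(0, -1, 0).
Substitute into the plane: n·(P + tn) = -1 gives 1 + 1t = -1, so t = -2.
Foot = (-12, -1, 4) + (-2)·(0, -1, 0) = (-12, 1, 4).

(-12, 1, 4)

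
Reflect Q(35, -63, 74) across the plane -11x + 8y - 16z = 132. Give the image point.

n = (-11, 8, -16), |n|² = 441, n·Q − 132 = -2205, so t = -2205/441 = -5.
Foot F = Q − (-5)·n = (-20, -23, -6); the reflection is 2F − Q = (-75, 17, -86).

(-75, 17, -86)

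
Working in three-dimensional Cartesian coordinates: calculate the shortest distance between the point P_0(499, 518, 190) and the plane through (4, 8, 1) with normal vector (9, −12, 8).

9

The plane has equation n·(r − (4, 8, 1)) = 0, i.e. n·r = -52.
Then n·(499, 518, 190) − (−52) = −153.
|n| = √(81 + 144 + 64) = 17, so the distance is |-153|/17 = 9.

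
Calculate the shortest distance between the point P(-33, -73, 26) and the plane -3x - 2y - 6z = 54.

5

d = |(-3)·(-33) + (-2)·(-73) + (-6)·26 − 54| / √(9 + 4 + 36) = |35| / 7 = 5.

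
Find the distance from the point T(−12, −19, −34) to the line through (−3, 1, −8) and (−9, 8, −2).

√673

A direction vector is d = (−6, 7, 6).
AP = (−9, −20, −26), and AP × d = (62, 210, −183).
|AP × d|² = 81433 and |d|² = 121, so the distance is √(81433/121) = √673.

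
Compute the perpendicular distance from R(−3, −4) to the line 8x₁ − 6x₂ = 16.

d = |8·(-3) + (-6)·(-4) − 16| / √(64 + 36) = |-16|/10 = 8/5.

8/5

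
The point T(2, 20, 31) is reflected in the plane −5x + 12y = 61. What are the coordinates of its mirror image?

(12, -4, 31)

n = (−5, 12, 0), |n|² = 169, n·T − 61 = 169, so t = 169/169 = 1.
Foot F = T − 1·n = (7, 8, 31); the reflection is 2F − T = (12, −4, 31).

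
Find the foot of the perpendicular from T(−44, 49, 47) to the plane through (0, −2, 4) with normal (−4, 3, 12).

(-24, 34, -13)

The perpendicular from T has direction n = (−4, 3, 12): r = (−44, 49, 47) + t(−4, 3, 12).
Substitute into the plane: n·(T + tn) = 42 gives 887 + 169t = 42, so t = -5.
Foot = (−44, 49, 47) + (-5)·(−4, 3, 12) = (−24, 34, −13).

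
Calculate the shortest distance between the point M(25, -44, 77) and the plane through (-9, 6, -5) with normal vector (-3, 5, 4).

The plane has equation n·(r − (-9, 6, -5)) = 0, i.e. n·r = 37.
Then n·(25, -44, 77) - 37 = -24.
|n| = √(9 + 25 + 16) = 5√2, so the distance is |-24|/(5√2) = 12√2/5.

12√2/5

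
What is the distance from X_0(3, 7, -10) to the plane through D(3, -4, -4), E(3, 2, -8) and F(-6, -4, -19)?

4/√38

DE = (0, 6, -4) and DF = (-9, 0, -15), so a normal is n = DE × DF = (-90, 36, 54).
Then n·(3, 7, -10) - (-630) = 72.
|n| = √(8100 + 1296 + 2916) = 18√38, so the distance is |72|/(18√38) = 4/√38.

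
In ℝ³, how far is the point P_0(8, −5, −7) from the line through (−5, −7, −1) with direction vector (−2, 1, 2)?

Direction vector d = (−2, 1, 2).
AP = (13, 2, −6), and AP × d = (10, −14, 17).
|AP × d|² = 585 and |d|² = 9, so the distance is √(585/9) = √65.

√65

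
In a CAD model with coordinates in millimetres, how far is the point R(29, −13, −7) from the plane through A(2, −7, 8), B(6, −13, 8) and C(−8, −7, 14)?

AB = (4, −6, 0) and AC = (−10, 0, 6), so a normal is n = AB × AC = (−36, −24, −60).
n = (−36, −24, −60); n·P − (-384) = 72; |n| = 12√38; distance = 72/(12√38) = 6/√38.

6/√38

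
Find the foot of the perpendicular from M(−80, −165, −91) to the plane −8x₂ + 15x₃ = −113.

The perpendicular from M has direction n = (0, −8, 15): r = (−80, −165, −91) + λ(0, −8, 15).
Substitute into the plane: n·(M + λn) = -113 gives -45 + 289λ = -113, so λ = -4/17.
Foot = (−80, −165, −91) + (-4/17)·(0, −8, 15) = (−80, −2773/17, −1607/17).

(-80, -2773/17, -1607/17)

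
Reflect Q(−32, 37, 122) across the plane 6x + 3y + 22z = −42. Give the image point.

(-92, 7, -98)

n = (6, 3, 22), |n|² = 529, n·Q − (-42) = 2645, so t = 2645/529 = 5.
Foot F = Q − 5·n = (−62, 22, 12); the reflection is 2F − Q = (−92, 7, −98).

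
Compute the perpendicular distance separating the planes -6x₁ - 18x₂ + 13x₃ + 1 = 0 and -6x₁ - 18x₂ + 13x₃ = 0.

1/23

Both planes have normal n = (-6, -18, 13), |n| = 23. Any point on the first plane is at distance |0 − (-1)|/|n| = 1/23 from the second.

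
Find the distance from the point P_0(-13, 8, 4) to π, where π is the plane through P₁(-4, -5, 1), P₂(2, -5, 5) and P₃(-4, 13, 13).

P₁P₂ = (6, 0, 4) and P₁P₃ = (0, 18, 12), so a normal is n = P₁P₂ × P₁P₃ = (-72, -72, 108).
d = |(-72)·(-13) + (-72)·8 + 108·4 − 756| / √(5184 + 5184 + 11664) = |36| / (36√17) = 1/√17.

1/√17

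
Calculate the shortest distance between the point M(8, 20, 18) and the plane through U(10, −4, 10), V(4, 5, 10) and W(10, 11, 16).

2/√38

UV = (−6, 9, 0) and UW = (0, 15, 6), so a normal is n = UV × UW = (54, 36, −90).
Then n·(8, 20, 18) − (−504) = 36.
|n| = √(2916 + 1296 + 8100) = 18√38, so the distance is |36|/(18√38) = 2/√38.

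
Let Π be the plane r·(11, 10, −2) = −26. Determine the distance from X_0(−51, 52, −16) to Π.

17/15

Normal vector n = (11, 10, −2), and n·(−51, 52, −16) − (−26) = 17.
|n| = √(121 + 100 + 4) = 15, so the distance is |17|/15 = 17/15.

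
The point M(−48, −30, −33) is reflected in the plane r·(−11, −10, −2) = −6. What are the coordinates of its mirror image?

(40, 50, -17)

n = (−11, −10, −2), |n|² = 225, n·M − (-6) = 900, so t = 900/225 = 4.
Foot F = M − 4·n = (−4, 10, −25); the reflection is 2F − M = (40, 50, −17).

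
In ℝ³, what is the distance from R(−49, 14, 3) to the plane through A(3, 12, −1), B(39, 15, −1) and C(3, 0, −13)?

28/17

AB = (36, 3, 0) and AC = (0, −12, −12), so a normal is n = AB × AC = (−36, 432, −432).
d = |(-36)·(-49) + 432·14 + (-432)·3 − 5508| / √(1296 + 186624 + 186624) = |1008| / 612 = 28/17.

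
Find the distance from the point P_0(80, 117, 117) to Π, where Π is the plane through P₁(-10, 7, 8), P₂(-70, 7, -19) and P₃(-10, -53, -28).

2

P₁P₂ = (-60, 0, -27) and P₁P₃ = (0, -60, -36), so a normal is n = P₁P₂ × P₁P₃ = (-1620, -2160, 3600).
d = |(-1620)·80 + (-2160)·117 + 3600·117 − 29880| / √(2624400 + 4665600 + 12960000) = |9000| / 4500 = 2.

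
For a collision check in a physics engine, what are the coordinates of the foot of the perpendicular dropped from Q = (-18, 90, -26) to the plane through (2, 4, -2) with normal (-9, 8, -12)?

(18, 58, 22)

n = (-9, 8, -12), |n|² = 289, and n·Q − 38 = 1156.
t = 1156/289 = 4, so the foot is Q − t·n = (-18, 90, -26) − 4·(-9, 8, -12) = (18, 58, 22).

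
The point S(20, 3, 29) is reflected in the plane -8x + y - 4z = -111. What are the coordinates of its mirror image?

n = (-8, 1, -4), |n|² = 81, n·S − (-111) = -162, so t = -162/81 = -2.
Foot F = S − (-2)·n = (4, 5, 21); the reflection is 2F − S = (-12, 7, 13).

(-12, 7, 13)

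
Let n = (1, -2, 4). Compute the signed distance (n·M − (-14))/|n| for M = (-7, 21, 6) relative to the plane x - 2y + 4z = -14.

n·M − (-14) = -11.
|n| = √21, so the signed distance is -11√21/21.

-11√21/21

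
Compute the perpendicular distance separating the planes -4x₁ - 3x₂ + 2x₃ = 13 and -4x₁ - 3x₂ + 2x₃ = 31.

Both planes have normal n = (-4, -3, 2), |n| = √29. Any point on the first plane is at distance |31 − 13|/|n| = 18/√29 from the second.

18/√29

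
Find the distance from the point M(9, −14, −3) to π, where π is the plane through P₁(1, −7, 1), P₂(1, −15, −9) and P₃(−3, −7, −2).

P₁P₂ = (0, −8, −10) and P₁P₃ = (−4, 0, −3), so a normal is n = P₁P₂ × P₁P₃ = (24, 40, −32).
d = |24·9 + 40·(-14) + (-32)·(-3) − (-288)| / √(576 + 1600 + 1024) = |40| / (40√2) = √2/2.

1/√2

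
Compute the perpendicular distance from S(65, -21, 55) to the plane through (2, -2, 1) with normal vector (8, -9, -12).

The plane has equation n·(r − (2, -2, 1)) = 0, i.e. n·r = 22.
Then n·(65, -21, 55) - 22 = 27.
|n| = √(64 + 81 + 144) = 17, so the distance is |27|/17 = 27/17.

27/17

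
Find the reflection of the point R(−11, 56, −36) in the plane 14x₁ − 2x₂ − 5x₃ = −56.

(-109/15, 832/15, -112/3)

n = (14, −2, −5), |n|² = 225, n·R − (-56) = -30, so t = -30/225 = -2/15.
Foot F = R − (-2/15)·n = (−137/15, 836/15, −110/3); the reflection is 2F − R = (−109/15, 832/15, −112/3).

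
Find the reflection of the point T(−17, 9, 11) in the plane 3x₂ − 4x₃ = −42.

(-17, 3, 19)

n = (0, 3, −4), |n|² = 25, n·T − (-42) = 25, so t = 25/25 = 1.
Foot F = T − 1·n = (−17, 6, 15); the reflection is 2F − T = (−17, 3, 19).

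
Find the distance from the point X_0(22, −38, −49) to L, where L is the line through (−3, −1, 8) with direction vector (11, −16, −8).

7√26

Direction vector d = (11, −16, −8).
AP = (25, −37, −57), and AP × d = (−616, −427, 7).
|AP × d|² = 561834 and |d|² = 441, so the distance is √(561834/441) = √1274 = 7√26.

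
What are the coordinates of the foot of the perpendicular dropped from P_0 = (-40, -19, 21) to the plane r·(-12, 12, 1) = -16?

(-28, -31, 20)

n = (-12, 12, 1), |n|² = 289, and n·P_0 − (-16) = 289.
t = 289/289 = 1, so the foot is P_0 − t·n = (-40, -19, 21) − 1·(-12, 12, 1) = (-28, -31, 20).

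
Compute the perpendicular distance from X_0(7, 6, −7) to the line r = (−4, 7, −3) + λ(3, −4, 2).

√109

Direction vector d = (3, −4, 2).
AP = (11, −1, −4); AP·d = 29, |AP|² = 138, |d|² = 29.
distance² = |AP|² − (AP·d)²/|d|² = 138 − 841/29 = 109, so the distance is √109.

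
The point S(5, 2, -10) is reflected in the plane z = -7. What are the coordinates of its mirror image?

With n = (0, 0, 1), the signed offset is (n·S − (-7))/|n|² = -3/1 = -3.
S' = S − 2t·n = (5, 2, -10) − (-6)·(0, 0, 1) = (5, 2, -4).

(5, 2, -4)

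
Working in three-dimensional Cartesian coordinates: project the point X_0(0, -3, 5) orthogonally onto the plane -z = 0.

n = (0, 0, -1), |n|² = 1, and n·X_0 − 0 = -5.
t = -5/1 = -5, so the foot is X_0 − t·n = (0, -3, 5) − (-5)·(0, 0, -1) = (0, -3, 0).

(0, -3, 0)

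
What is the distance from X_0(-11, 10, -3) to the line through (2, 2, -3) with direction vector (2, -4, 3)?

Direction vector d = (2, -4, 3).
AP = (-13, 8, 0), and AP × d = (24, 39, 36).
|AP × d|² = 3393 and |d|² = 29, so the distance is √(3393/29) = √117 = 3√13.

3√13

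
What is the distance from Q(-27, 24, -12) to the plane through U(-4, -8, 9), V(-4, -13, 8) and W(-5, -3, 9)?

22√51/51

UV = (0, -5, -1) and UW = (-1, 5, 0), so a normal is n = UV × UW = (5, 1, -5).
d = |5·(-27) + 1·24 + (-5)·(-12) − (-73)| / √(25 + 1 + 25) = |22| / √51 = 22√51/51.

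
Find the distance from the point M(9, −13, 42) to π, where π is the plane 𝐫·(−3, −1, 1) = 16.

Normal vector n = (−3, −1, 1), and n·(9, −13, 42) − 16 = 12.
|n| = √(9 + 1 + 1) = √11, so the distance is |12|/√11 = 12√11/11.

12√11/11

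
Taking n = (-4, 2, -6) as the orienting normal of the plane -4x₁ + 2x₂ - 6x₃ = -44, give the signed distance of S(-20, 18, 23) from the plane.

11√14/14

n·S − (-44) = 22.
|n| = 2√14, so the signed distance is 11√14/14.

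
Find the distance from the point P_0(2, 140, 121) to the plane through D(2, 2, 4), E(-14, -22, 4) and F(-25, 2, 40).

3

DE = (-16, -24, 0) and DF = (-27, 0, 36), so a normal is n = DE × DF = (-864, 576, -648).
Then n·(2, 140, 121) - (-3168) = 3672.
|n| = √(746496 + 331776 + 419904) = 1224, so the distance is |3672|/1224 = 3.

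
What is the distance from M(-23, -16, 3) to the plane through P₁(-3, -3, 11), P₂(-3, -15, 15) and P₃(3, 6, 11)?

P₁P₂ = (0, -12, 4) and P₁P₃ = (6, 9, 0), so a normal is n = P₁P₂ × P₁P₃ = (-36, 24, 72).
d = |(-36)·(-23) + 24·(-16) + 72·3 − 828| / √(1296 + 576 + 5184) = |-168| / 84 = 2.

2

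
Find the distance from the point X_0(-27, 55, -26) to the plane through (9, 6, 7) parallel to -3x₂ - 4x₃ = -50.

3

Parallel planes share the normal n = (0, -3, -4); since (9, 6, 7) lies on the plane, its equation is -3x₂ - 4x₃ = -46.
n = (0, -3, -4); n·P − (-46) = -15; |n| = 5; distance = 15/5 = 3.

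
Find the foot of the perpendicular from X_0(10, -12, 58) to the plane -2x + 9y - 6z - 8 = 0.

(2, 24, 34)

n = (-2, 9, -6), |n|² = 121, and n·X_0 − 8 = -484.
t = -484/121 = -4, so the foot is X_0 − t·n = (10, -12, 58) − (-4)·(-2, 9, -6) = (2, 24, 34).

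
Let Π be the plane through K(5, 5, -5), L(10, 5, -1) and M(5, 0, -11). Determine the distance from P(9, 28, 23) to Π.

2√77/11

KL = (5, 0, 4) and KM = (0, -5, -6), so a normal is n = KL × KM = (20, 30, -25).
d = |20·9 + 30·28 + (-25)·23 − 375| / √(400 + 900 + 625) = |70| / (5√77) = 2√77/11.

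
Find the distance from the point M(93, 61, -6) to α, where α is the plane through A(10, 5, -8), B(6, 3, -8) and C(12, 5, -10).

AB = (-4, -2, 0) and AC = (2, 0, -2), so a normal is n = AB × AC = (4, -8, 4).
Then n·(93, 61, -6) - (-32) = -108.
|n| = √(16 + 64 + 16) = 4√6, so the distance is |-108|/(4√6) = 9√6/2.

27/√6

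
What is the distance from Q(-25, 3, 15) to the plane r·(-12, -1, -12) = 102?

15/17

Normal vector n = (-12, -1, -12), and n·(-25, 3, 15) - 102 = 15.
|n| = √(144 + 1 + 144) = 17, so the distance is |15|/17 = 15/17.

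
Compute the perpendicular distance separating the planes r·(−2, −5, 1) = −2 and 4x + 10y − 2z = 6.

1/√30

Divide the second equation by -2 to match normals: −2x − 5y + z = -3.
With common normal n = (−2, −5, 1) (|n| = √30), the distance is |(-2) − (-3)|/|n| = 1/√30.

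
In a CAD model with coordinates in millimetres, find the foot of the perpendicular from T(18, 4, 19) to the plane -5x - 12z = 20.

(8, 4, -5)

n = (-5, 0, -12), |n|² = 169, and n·T − 20 = -338.
t = -338/169 = -2, so the foot is T − t·n = (18, 4, 19) − (-2)·(-5, 0, -12) = (8, 4, -5).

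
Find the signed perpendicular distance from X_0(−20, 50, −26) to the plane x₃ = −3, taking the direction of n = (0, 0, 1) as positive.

-23

n·X_0 − (-3) = -23.
|n| = 1, so the signed distance is -23/1 = -23.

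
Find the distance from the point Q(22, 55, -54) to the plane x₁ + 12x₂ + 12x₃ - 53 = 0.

19/17

Normal vector n = (1, 12, 12), and n·(22, 55, -54) - 53 = -19.
|n| = √(1 + 144 + 144) = 17, so the distance is |-19|/17 = 19/17.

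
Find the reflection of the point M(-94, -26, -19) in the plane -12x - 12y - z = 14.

With n = (-12, -12, -1), the signed offset is (n·M − 14)/|n|² = 1445/289 = 5.
M' = M − 2t·n = (-94, -26, -19) − 10·(-12, -12, -1) = (26, 94, -9).

(26, 94, -9)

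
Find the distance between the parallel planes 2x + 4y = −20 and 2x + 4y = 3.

23√5/10

With common normal n = (2, 4, 0) (|n| = 2√5), the distance is |(-20) − 3|/|n| = 23/(2√5).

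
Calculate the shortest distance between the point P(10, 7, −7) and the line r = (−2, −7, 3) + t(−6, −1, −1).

Direction vector d = (−6, −1, −1).
AP = (12, 14, −10); AP·d = -76, |AP|² = 440, |d|² = 38.
distance² = |AP|² − (AP·d)²/|d|² = 440 − 5776/38 = 288, so the distance is 12√2.

12√2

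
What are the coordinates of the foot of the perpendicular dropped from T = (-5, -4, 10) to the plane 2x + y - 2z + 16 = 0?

(-1, -2, 6)

n = (2, 1, -2), |n|² = 9, and n·T − (-16) = -18.
t = -18/9 = -2, so the foot is T − t·n = (-5, -4, 10) − (-2)·(2, 1, -2) = (-1, -2, 6).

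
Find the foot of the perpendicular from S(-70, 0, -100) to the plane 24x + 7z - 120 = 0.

(26, 0, -72)

The perpendicular from S has direction n = (24, 0, 7): r = (-70, 0, -100) + λ(24, 0, 7).
Substitute into the plane: n·(S + λn) = 120 gives -2380 + 625λ = 120, so λ = 4.
Foot = (-70, 0, -100) + 4·(24, 0, 7) = (26, 0, -72).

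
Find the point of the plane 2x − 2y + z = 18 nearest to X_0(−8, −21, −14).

(-20/3, -67/3, -40/3)

n = (2, −2, 1), |n|² = 9, and n·X_0 − 18 = -6.
t = -6/9 = -2/3, so the foot is X_0 − t·n = (−8, −21, −14) − (-2/3)·(2, −2, 1) = (−20/3, −67/3, −40/3).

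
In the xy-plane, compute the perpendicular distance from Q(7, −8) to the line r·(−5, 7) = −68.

23/√74

d = |(-5)·7 + 7·(-8) − (-68)| / √(25 + 49) = |-23|/√74 = 23√74/74.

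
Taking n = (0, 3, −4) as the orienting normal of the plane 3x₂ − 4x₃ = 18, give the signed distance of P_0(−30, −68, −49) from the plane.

-26/5

n·P_0 − 18 = -26.
|n| = 5, so the signed distance is -26/5.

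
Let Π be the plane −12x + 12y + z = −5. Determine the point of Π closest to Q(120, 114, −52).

(1956/17, 2022/17, -877/17)

n = (−12, 12, 1), |n|² = 289, and n·Q − (-5) = -119.
t = -119/289 = -7/17, so the foot is Q − t·n = (120, 114, −52) − (-7/17)·(−12, 12, 1) = (1956/17, 2022/17, −877/17).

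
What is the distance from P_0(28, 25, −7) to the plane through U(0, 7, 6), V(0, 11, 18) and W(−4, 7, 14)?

11√14/14

UV = (0, 4, 12) and UW = (−4, 0, 8), so a normal is n = UV × UW = (32, −48, 16).
n = (32, −48, 16); n·P − (-240) = -176; |n| = 16√14; distance = 176/(16√14) = 11/√14.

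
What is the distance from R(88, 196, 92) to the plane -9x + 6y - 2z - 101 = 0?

Normal vector n = (-9, 6, -2), and n·(88, 196, 92) - 101 = 99.
|n| = √(81 + 36 + 4) = 11, so the distance is |99|/11 = 9.

9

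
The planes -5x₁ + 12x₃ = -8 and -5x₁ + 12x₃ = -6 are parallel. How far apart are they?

Both planes have normal n = (-5, 0, 12), |n| = 13. Any point on the first plane is at distance |(-6) − (-8)|/|n| = 2/13 from the second.

2/13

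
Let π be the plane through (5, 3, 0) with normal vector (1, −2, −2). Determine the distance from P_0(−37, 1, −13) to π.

4

The plane has equation n·(r − (5, 3, 0)) = 0, i.e. n·r = -1.
Then n·(−37, 1, −13) − (−1) = −12.
|n| = √(1 + 4 + 4) = 3, so the distance is |-12|/3 = 4.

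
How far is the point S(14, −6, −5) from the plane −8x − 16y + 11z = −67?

n = (−8, −16, 11); n·P − (-67) = -4; |n| = 21; distance = 4/21.

4/21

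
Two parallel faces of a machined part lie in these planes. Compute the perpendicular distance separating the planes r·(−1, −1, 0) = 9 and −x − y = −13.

With common normal n = (−1, −1, 0) (|n| = √2), the distance is |9 − (-13)|/|n| = 22/√2 = 11√2.

11√2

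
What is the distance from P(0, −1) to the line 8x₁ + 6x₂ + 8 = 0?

1/5

d = |8·0 + 6·(-1) − (-8)| / √(64 + 36) = |2|/10 = 1/5.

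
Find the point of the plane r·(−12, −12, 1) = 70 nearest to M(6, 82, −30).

n = (−12, −12, 1), |n|² = 289, and n·M − 70 = -1156.
t = -1156/289 = -4, so the foot is M − t·n = (6, 82, −30) − (-4)·(−12, −12, 1) = (−42, 34, −26).

(-42, 34, -26)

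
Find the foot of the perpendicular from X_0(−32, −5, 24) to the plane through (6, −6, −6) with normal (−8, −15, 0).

(-24, 10, 24)

n = (−8, −15, 0), |n|² = 289, and n·X_0 − 42 = 289.
t = 289/289 = 1, so the foot is X_0 − t·n = (−32, −5, 24) − 1·(−8, −15, 0) = (−24, 10, 24).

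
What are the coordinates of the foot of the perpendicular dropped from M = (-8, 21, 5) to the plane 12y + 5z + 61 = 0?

(-8, -3, -5)

n = (0, 12, 5), |n|² = 169, and n·M − (-61) = 338.
t = 338/169 = 2, so the foot is M − t·n = (-8, 21, 5) − 2·(0, 12, 5) = (-8, -3, -5).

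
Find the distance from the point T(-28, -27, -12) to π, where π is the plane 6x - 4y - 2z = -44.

n = (6, -4, -2); n·P − (-44) = 8; |n| = 2√14; distance = 8/(2√14) = 2√14/7.

2√14/7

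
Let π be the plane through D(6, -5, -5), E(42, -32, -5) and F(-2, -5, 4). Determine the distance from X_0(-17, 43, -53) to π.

DE = (36, -27, 0) and DF = (-8, 0, 9), so a normal is n = DE × DF = (-243, -324, -216).
d = |(-243)·(-17) + (-324)·43 + (-216)·(-53) − 1242| / √(59049 + 104976 + 46656) = |405| / 459 = 15/17.

15/17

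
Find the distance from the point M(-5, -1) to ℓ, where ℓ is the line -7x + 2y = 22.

The normal to the line is n = (-7, 2) with |n| = √53.
|n·M − 22| = |33 − 22| = 11, so the distance is 11/√53 = 11√53/53.

11/√53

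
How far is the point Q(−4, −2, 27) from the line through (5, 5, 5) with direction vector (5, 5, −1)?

√410

Direction vector d = (5, 5, −1).
AP = (−9, −7, 22); AP·d = -102, |AP|² = 614, |d|² = 51.
distance² = |AP|² − (AP·d)²/|d|² = 614 − 10404/51 = 410, so the distance is √410.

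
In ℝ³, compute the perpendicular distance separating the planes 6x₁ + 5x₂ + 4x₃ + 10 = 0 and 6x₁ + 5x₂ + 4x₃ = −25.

15√77/77

Both planes have normal n = (6, 5, 4), |n| = √77. Any point on the first plane is at distance |(-25) − (-10)|/|n| = 15/√77 from the second.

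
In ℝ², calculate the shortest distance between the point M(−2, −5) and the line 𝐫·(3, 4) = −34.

8/5

The normal to the line is n = (3, 4) with |n| = 5.
|n·M − (-34)| = |-26 − (-34)| = 8, so the distance is 8/5.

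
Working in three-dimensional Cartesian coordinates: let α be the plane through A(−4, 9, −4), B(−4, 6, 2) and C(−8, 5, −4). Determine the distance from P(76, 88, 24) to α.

26/3

AB = (0, −3, 6) and AC = (−4, −4, 0), so a normal is n = AB × AC = (24, −24, −12).
Then n·(76, 88, 24) − (−264) = −312.
|n| = √(576 + 576 + 144) = 36, so the distance is |-312|/36 = 26/3.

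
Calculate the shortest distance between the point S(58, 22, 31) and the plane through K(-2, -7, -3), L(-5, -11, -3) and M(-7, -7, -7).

KL = (-3, -4, 0) and KM = (-5, 0, -4), so a normal is n = KL × KM = (16, -12, -20).
d = |16·58 + (-12)·22 + (-20)·31 − 112| / √(256 + 144 + 400) = |-68| / (20√2) = 17√2/10.

17/(5√2)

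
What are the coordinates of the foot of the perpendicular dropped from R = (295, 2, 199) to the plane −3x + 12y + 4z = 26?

(3814/13, 110/13, 2615/13)

n = (−3, 12, 4), |n|² = 169, and n·R − 26 = -91.
t = -91/169 = -7/13, so the foot is R − t·n = (295, 2, 199) − (-7/13)·(−3, 12, 4) = (3814/13, 110/13, 2615/13).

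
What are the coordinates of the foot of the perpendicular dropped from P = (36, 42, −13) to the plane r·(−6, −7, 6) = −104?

n = (−6, −7, 6), |n|² = 121, and n·P − (-104) = -484.
t = -484/121 = -4, so the foot is P − t·n = (36, 42, −13) − (-4)·(−6, −7, 6) = (12, 14, 11).

(12, 14, 11)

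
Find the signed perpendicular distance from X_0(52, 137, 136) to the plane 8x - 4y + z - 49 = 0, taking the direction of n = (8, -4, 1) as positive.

-5

n·X_0 − 49 = -45.
|n| = 9, so the signed distance is -45/9 = -5.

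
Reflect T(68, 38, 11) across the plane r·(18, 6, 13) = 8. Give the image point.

n = (18, 6, 13), |n|² = 529, n·T − 8 = 1587, so t = 1587/529 = 3.
Foot F = T − 3·n = (14, 20, -28); the reflection is 2F − T = (-40, 2, -67).

(-40, 2, -67)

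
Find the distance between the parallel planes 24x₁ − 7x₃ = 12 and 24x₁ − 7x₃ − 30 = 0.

18/25

Both planes have normal n = (24, 0, −7), |n| = 25. Any point on the first plane is at distance |30 − 12|/|n| = 18/25 from the second.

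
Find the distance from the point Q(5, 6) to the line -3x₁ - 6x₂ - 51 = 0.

34√5/5

d = |(-3)·5 + (-6)·6 − 51| / √(9 + 36) = |-102|/(3√5) = 34√5/5.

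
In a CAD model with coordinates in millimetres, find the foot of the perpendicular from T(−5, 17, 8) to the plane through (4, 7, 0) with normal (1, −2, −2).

The perpendicular from T has direction n = (1, −2, −2): r = (−5, 17, 8) + μ(1, −2, −2).
Substitute into the plane: n·(T + μn) = -10 gives -55 + 9μ = -10, so μ = 5.
Foot = (−5, 17, 8) + 5·(1, −2, −2) = (0, 7, −2).

(0, 7, -2)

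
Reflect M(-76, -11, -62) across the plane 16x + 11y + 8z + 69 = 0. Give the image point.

(52, 77, 2)

With n = (16, 11, 8), the signed offset is (n·M − (-69))/|n|² = -1764/441 = -4.
M' = M − 2t·n = (-76, -11, -62) − (-8)·(16, 11, 8) = (52, 77, 2).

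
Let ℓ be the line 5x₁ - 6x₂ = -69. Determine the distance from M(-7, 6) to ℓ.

2/√61

d = |5·(-7) + (-6)·6 − (-69)| / √(25 + 36) = |-2|/√61 = 2√61/61.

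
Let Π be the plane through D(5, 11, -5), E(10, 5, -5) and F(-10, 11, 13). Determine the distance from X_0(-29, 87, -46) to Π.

DE = (5, -6, 0) and DF = (-15, 0, 18), so a normal is n = DE × DF = (-108, -90, -90).
d = |(-108)·(-29) + (-90)·87 + (-90)·(-46) − (-1080)| / √(11664 + 8100 + 8100) = |522| / (18√86) = 29/√86.

29/√86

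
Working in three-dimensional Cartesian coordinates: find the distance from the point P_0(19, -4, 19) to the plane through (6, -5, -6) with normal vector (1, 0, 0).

13

The plane has equation n·(r − (6, -5, -6)) = 0, i.e. n·r = 6.
d = |1·19 − 6| / √(1 + 0 + 0) = |13| / 1 = 13.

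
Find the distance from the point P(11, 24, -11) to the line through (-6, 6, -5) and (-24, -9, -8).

√91

A direction vector is d = (-18, -15, -3).
AP = (17, 18, -6); AP·d = -558, |AP|² = 649, |d|² = 558.
distance² = |AP|² − (AP·d)²/|d|² = 649 − 311364/558 = 91, so the distance is √91.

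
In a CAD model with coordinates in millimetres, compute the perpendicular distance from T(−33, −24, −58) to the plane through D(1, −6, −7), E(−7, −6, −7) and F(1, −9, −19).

DE = (−8, 0, 0) and DF = (0, −3, −12), so a normal is n = DE × DF = (0, −96, 24).
Then n·(−33, −24, −58) − 408 = 504.
|n| = √(0 + 9216 + 576) = 24√17, so the distance is |504|/(24√17) = 21/√17.

21√17/17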